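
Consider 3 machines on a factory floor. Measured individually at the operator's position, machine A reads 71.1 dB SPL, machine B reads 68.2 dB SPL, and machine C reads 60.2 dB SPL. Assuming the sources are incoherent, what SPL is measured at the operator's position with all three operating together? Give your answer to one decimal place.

Add the sources as powers (linear), then convert back to dB:
L_total = 10·log₁₀(10^(71.1/10) + 10^(68.2/10) + 10^(60.2/10)) = 10·log₁₀(20540000) = 73.1 dB SPL.

73.1 dB SPL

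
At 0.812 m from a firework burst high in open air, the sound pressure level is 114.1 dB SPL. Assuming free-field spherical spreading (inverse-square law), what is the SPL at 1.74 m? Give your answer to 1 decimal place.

Free-field point source: level drops by 20·log₁₀ of the distance ratio.
ΔL = −20·log₁₀(1.74/0.812) = -6.62 dB, so L₂ = 114.1 + (-6.62) = 107.5 dB SPL.

107.5 dB SPL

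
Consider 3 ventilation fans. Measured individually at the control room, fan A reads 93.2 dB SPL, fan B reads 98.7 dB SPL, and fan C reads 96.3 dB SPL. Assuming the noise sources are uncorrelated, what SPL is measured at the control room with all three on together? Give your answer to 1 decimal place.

Add the sources as powers (linear), then convert back to dB:
L_total = 10·log₁₀(10^(93.2/10) + 10^(98.7/10) + 10^(96.3/10)) = 10·log₁₀(13768000000) = 101.4 dB SPL.

101.4 dB SPL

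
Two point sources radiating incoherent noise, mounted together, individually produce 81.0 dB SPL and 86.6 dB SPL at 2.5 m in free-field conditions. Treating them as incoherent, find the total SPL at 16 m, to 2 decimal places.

Combined at 2.5 m: 10·log₁₀(10^(81.0/10)+10^(86.6/10)) = 87.657 dB SPL.
Then apply −20·log₁₀(16/2.5) = -16.124 dB → 71.53 dB SPL.

71.53 dB SPL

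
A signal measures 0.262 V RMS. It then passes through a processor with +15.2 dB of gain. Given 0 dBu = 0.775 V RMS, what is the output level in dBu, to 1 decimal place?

Input level: 20·log₁₀(0.262/0.775) = -9.42 dBu.
Output: -9.42 + 15.2 = +5.8 dBu.

+5.8 dBu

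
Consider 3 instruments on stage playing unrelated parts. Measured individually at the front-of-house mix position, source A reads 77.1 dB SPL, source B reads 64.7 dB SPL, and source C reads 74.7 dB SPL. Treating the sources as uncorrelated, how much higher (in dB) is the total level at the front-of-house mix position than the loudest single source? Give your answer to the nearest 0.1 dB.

2.1 dB

Add the sources as powers (linear), then convert back to dB:
L_total = 10·log₁₀(10^(77.1/10) + 10^(64.7/10) + 10^(74.7/10)) = 79.23 dB SPL.
Excess over the loudest (77.1 dB): 79.23 − 77.1 = 2.1 dB.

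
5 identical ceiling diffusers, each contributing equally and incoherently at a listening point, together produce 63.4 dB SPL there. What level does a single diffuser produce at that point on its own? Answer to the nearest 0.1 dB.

56.4 dB SPL

5 equal incoherent sources add 10·log₁₀(5) = 6.99 dB over one source.
L_one = 63.4 − 6.99 = 56.4 dB SPL.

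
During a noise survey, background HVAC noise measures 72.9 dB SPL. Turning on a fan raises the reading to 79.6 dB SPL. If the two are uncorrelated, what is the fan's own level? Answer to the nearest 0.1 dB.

Background correction is a power subtraction:
L_src = 10·log₁₀(10^(79.6/10) − 10^(72.9/10)) = 10·log₁₀(71700000) = 78.6 dB SPL.

78.6 dB SPL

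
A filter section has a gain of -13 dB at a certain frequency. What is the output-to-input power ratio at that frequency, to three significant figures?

Power ratio = 10^(dB/10).
10^(-13/10) = 10^(-1.300) = 0.0501.

0.0501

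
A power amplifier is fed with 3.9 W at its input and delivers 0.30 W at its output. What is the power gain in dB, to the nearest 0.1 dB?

Power ratio → dB uses the 10·log₁₀ form:
10·log₁₀(0.30/3.9) = 10·log₁₀(0.07692) = -11.1 dB.

-11.1 dB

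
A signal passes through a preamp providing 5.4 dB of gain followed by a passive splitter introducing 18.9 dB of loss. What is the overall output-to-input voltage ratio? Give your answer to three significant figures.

0.211

Net gain = 5.4 + (−18.9) = -13.5 dB.
Voltage ratio = 10^(-13.5/20) = 0.211.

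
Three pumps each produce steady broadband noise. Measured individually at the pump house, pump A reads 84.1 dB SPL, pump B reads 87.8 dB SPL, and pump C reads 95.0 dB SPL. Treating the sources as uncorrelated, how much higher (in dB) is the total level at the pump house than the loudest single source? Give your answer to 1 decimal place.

1.0 dB

Incoherent sources sum as intensities:
L_total = 10·log₁₀(10^(84.1/10) + 10^(87.8/10) + 10^(95.0/10)) = 96.04 dB SPL.
Excess over the loudest (95.0 dB): 96.04 − 95.0 = 1.0 dB.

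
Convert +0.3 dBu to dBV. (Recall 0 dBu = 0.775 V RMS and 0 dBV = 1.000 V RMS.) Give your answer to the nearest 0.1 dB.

-1.9 dBV

The offset between the scales is 20·log₁₀(0.775/1.000) = −2.214 dB.
So dBV = +0.3 − 2.214 = -1.9 dBV.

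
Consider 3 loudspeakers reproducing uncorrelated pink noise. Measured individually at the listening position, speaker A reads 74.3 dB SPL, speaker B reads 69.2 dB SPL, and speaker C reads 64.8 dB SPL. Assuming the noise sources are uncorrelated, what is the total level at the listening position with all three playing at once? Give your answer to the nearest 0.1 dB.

75.8 dB SPL

Incoherent sources sum as intensities:
L_total = 10·log₁₀(10^(74.3/10) + 10^(69.2/10) + 10^(64.8/10)) = 10·log₁₀(38250000) = 75.8 dB SPL.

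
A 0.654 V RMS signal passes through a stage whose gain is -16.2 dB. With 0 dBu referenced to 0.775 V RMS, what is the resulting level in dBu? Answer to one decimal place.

Input level: 20·log₁₀(0.654/0.775) = -1.47 dBu.
Output: -1.47 − 16.2 = -17.7 dBu.

-17.7 dBu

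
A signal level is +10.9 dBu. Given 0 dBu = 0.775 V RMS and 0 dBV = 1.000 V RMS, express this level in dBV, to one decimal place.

The offset between the scales is 20·log₁₀(0.775/1.000) = −2.214 dB.
So dBV = +10.9 − 2.214 = +8.7 dBV.

+8.7 dBV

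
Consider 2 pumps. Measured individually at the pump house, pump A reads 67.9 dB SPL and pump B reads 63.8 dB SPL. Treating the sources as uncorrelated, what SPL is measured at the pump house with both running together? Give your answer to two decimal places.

69.33 dB SPL

Incoherent sources sum as intensities:
L_total = 10·log₁₀(10^(67.9/10) + 10^(63.8/10)) = 10·log₁₀(8565000) = 69.33 dB SPL.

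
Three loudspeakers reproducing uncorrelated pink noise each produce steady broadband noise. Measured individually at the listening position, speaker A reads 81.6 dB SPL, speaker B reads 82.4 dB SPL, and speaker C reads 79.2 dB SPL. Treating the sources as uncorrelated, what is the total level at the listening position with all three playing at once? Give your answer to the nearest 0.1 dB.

86.0 dB SPL

Incoherent sources sum as intensities:
L_total = 10·log₁₀(10^(81.6/10) + 10^(82.4/10) + 10^(79.2/10)) = 10·log₁₀(401500000) = 86.0 dB SPL.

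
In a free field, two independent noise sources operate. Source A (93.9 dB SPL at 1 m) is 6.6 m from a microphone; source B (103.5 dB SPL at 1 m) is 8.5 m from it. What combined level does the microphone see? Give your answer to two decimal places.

85.64 dB SPL

At the listener: L_A = 93.9 − 20·log₁₀(6.6) = 77.509 dB; L_B = 103.5 − 20·log₁₀(8.5) = 84.912 dB.
Combined: 10·log₁₀(10^(77.509/10)+10^(84.912/10)) = 85.64 dB SPL.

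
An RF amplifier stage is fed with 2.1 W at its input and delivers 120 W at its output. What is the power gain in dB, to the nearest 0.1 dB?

For a power ratio, dB = 10·log₁₀(P₂/P₁).
10·log₁₀(120/2.1) = 10·log₁₀(57.14) = 17.6 dB.

17.6 dB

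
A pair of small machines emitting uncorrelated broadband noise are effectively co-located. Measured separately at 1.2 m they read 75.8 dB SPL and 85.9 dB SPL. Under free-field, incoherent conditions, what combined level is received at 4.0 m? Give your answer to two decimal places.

Combined at 1.2 m: 10·log₁₀(10^(75.8/10)+10^(85.9/10)) = 86.305 dB SPL.
Then apply −20·log₁₀(4.0/1.2) = -10.458 dB → 75.85 dB SPL.

75.85 dB SPL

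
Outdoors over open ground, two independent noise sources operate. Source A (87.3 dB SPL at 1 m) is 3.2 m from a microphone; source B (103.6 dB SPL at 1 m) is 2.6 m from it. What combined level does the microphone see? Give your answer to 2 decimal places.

95.37 dB SPL

At the listener: L_A = 87.3 − 20·log₁₀(3.2) = 77.197 dB; L_B = 103.6 − 20·log₁₀(2.6) = 95.301 dB.
Combined: 10·log₁₀(10^(77.197/10)+10^(95.301/10)) = 95.37 dB SPL.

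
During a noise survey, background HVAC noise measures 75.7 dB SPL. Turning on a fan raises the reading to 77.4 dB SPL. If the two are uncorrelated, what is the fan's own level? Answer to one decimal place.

72.5 dB SPL

Background correction is a power subtraction:
L_src = 10·log₁₀(10^(77.4/10) − 10^(75.7/10)) = 10·log₁₀(17800000) = 72.5 dB SPL.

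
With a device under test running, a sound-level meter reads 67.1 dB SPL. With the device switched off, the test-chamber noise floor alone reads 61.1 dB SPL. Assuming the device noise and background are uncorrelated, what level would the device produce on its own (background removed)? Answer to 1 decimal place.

65.8 dB SPL

Subtract intensities: L_src = 10·log₁₀(10^(L_total/10) − 10^(L_bg/10)).
L_src = 10·log₁₀(10^(67.1/10) − 10^(61.1/10)) = 10·log₁₀(3840000) = 65.8 dB SPL.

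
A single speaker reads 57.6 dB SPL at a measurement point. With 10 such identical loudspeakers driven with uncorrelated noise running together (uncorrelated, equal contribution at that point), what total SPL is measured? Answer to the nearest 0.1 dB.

67.6 dB SPL

10 equal incoherent sources raise the level by 10·log₁₀(10) = 10.00 dB.
L_total = 57.6 + 10.00 = 67.6 dB SPL.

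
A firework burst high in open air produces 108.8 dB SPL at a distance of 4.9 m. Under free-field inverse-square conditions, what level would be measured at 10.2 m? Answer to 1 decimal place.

For a point source in a free field, ΔL = −20·log₁₀(d₂/d₁).
ΔL = −20·log₁₀(10.2/4.9) = -6.37 dB, so L₂ = 108.8 + (-6.37) = 102.4 dB SPL.

102.4 dB SPL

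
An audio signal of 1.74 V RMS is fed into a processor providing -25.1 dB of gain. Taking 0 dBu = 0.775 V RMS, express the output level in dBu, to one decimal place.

-18.1 dBu

Input level: 20·log₁₀(1.74/0.775) = 7.02 dBu.
Output: 7.02 − 25.1 = -18.1 dBu.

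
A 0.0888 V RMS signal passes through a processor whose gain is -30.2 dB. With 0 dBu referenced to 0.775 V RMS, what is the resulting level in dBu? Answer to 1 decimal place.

-49.0 dBu

Input level: 20·log₁₀(0.0888/0.775) = -18.82 dBu.
Output: -18.82 − 30.2 = -49.0 dBu.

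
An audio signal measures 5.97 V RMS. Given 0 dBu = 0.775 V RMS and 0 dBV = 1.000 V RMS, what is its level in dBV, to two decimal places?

dBV = 20·log₁₀(V / 1.000 V).
20·log₁₀(5.97/1.000) = +15.52 dBV.

+15.52 dBV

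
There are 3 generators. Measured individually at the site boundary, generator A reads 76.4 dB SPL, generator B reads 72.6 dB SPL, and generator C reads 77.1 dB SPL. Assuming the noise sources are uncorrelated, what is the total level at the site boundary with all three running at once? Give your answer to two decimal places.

80.54 dB SPL

Incoherent sources sum as intensities:
L_total = 10·log₁₀(10^(76.4/10) + 10^(72.6/10) + 10^(77.1/10)) = 10·log₁₀(113100000) = 80.54 dB SPL.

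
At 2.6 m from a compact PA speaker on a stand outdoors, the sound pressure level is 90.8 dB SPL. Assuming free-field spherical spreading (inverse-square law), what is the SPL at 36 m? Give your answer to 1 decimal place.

For a point source in a free field, ΔL = −20·log₁₀(d₂/d₁).
ΔL = −20·log₁₀(36/2.6) = -22.83 dB, so L₂ = 90.8 + (-22.83) = 68.0 dB SPL.

68.0 dB SPL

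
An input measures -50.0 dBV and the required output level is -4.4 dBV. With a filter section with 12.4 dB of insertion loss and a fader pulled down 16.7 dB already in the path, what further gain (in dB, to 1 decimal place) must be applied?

The required make-up gain is the shortfall in the dB sum.
G = -4.4 − (-50.0) + 12.4 + 16.7 = 74.7 dB.

74.7 dB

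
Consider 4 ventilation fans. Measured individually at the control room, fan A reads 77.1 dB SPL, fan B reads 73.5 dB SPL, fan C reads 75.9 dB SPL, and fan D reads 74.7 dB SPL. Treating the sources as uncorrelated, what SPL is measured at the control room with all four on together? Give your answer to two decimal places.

81.53 dB SPL

Uncorrelated sources add in intensity (power), not in dB.
L_total = 10·log₁₀(10^(77.1/10) + 10^(73.5/10) + 10^(75.9/10) + 10^(74.7/10)) = 10·log₁₀(142100000) = 81.53 dB SPL.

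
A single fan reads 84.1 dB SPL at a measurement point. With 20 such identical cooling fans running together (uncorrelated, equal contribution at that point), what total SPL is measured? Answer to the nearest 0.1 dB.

97.1 dB SPL

20 equal incoherent sources raise the level by 10·log₁₀(20) = 13.01 dB.
L_total = 84.1 + 13.01 = 97.1 dB SPL.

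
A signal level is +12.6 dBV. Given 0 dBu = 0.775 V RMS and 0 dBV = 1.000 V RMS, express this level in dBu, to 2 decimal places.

+14.81 dBu

The offset between the scales is 20·log₁₀(0.775/1.000) = −2.214 dB.
So dBu = +12.6 + 2.214 = +14.81 dBu.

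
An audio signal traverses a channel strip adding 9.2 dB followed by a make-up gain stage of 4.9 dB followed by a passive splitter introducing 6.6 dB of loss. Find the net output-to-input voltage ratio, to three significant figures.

Net gain = 9.2 + 4.9 + (−6.6) = 7.5 dB.
Voltage ratio = 10^(7.5/20) = 2.37.

2.37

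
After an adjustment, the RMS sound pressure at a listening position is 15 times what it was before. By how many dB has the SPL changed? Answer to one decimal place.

23.5 dB

SPL change from a pressure ratio uses the 20·log₁₀ form:
20·log₁₀(15) = 23.5 dB.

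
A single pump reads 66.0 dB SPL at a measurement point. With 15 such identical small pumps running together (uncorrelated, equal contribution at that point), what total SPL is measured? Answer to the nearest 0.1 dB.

15 equal incoherent sources raise the level by 10·log₁₀(15) = 11.76 dB.
L_total = 66.0 + 11.76 = 77.8 dB SPL.

77.8 dB SPL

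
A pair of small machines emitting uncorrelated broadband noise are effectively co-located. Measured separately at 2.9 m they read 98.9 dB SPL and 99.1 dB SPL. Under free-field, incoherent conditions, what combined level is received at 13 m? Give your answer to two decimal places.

88.98 dB SPL

Combined at 2.9 m: 10·log₁₀(10^(98.9/10)+10^(99.1/10)) = 102.011 dB SPL.
Then apply −20·log₁₀(13/2.9) = -13.031 dB → 88.98 dB SPL.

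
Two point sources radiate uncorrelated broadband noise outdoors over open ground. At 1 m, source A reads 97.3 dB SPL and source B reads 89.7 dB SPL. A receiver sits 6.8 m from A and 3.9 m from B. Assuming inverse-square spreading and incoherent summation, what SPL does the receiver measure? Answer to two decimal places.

82.49 dB SPL

At the listener: L_A = 97.3 − 20·log₁₀(6.8) = 80.650 dB; L_B = 89.7 − 20·log₁₀(3.9) = 77.879 dB.
Combined: 10·log₁₀(10^(80.650/10)+10^(77.879/10)) = 82.49 dB SPL.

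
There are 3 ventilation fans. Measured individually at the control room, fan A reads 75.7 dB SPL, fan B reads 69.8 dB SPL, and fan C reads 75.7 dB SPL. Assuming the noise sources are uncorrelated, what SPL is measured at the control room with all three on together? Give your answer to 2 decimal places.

79.24 dB SPL

Incoherent sources sum as intensities:
L_total = 10·log₁₀(10^(75.7/10) + 10^(69.8/10) + 10^(75.7/10)) = 10·log₁₀(83860000) = 79.24 dB SPL.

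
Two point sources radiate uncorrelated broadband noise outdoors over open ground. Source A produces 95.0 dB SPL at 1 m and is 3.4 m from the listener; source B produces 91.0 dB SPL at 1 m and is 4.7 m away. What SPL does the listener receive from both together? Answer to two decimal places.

85.19 dB SPL

At the listener: L_A = 95.0 − 20·log₁₀(3.4) = 84.370 dB; L_B = 91.0 − 20·log₁₀(4.7) = 77.558 dB.
Combined: 10·log₁₀(10^(84.370/10)+10^(77.558/10)) = 85.19 dB SPL.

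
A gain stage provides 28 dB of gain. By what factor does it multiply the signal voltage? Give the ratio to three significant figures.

Voltage ratio = 10^(dB/20).
10^(28/20) = 10^(1.400) = 25.1.

25.1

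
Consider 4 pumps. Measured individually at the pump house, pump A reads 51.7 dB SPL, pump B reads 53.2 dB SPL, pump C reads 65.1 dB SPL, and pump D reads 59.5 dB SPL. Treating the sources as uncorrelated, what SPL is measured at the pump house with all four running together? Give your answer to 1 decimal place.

66.5 dB SPL

Uncorrelated sources add in intensity (power), not in dB.
L_total = 10·log₁₀(10^(51.7/10) + 10^(53.2/10) + 10^(65.1/10) + 10^(59.5/10)) = 10·log₁₀(4484000) = 66.5 dB SPL.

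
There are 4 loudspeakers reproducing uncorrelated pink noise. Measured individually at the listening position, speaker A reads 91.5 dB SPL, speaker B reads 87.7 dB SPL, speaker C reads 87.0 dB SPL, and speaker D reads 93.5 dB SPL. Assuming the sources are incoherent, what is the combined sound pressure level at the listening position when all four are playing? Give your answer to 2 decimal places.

Uncorrelated sources add in intensity (power), not in dB.
L_total = 10·log₁₀(10^(91.5/10) + 10^(87.7/10) + 10^(87.0/10) + 10^(93.5/10)) = 10·log₁₀(4741000000) = 96.76 dB SPL.

96.76 dB SPL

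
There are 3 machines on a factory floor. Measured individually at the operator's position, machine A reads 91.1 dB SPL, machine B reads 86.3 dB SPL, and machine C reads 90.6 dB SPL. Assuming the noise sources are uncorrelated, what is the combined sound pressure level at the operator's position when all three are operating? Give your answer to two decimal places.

Uncorrelated sources add in intensity (power), not in dB.
L_total = 10·log₁₀(10^(91.1/10) + 10^(86.3/10) + 10^(90.6/10)) = 10·log₁₀(2863000000) = 94.57 dB SPL.

94.57 dB SPL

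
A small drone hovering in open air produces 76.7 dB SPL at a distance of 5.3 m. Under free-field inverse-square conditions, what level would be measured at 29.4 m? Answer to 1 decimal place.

For a point source in a free field, ΔL = −20·log₁₀(d₂/d₁).
ΔL = −20·log₁₀(29.4/5.3) = -14.88 dB, so L₂ = 76.7 + (-14.88) = 61.8 dB SPL.

61.8 dB SPL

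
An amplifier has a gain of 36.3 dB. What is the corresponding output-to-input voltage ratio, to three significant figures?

Voltage ratio = 10^(dB/20).
10^(36.3/20) = 10^(1.815) = 65.3.

65.3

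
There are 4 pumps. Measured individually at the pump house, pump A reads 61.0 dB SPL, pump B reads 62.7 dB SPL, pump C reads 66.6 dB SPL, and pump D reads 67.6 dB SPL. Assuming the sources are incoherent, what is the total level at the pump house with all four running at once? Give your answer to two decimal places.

71.29 dB SPL

Add the sources as powers (linear), then convert back to dB:
L_total = 10·log₁₀(10^(61.0/10) + 10^(62.7/10) + 10^(66.6/10) + 10^(67.6/10)) = 10·log₁₀(13450000) = 71.29 dB SPL.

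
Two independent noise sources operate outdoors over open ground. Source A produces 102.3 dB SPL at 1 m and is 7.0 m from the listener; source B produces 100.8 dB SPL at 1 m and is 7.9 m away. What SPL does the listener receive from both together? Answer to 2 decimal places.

87.32 dB SPL

At the listener: L_A = 102.3 − 20·log₁₀(7.0) = 85.398 dB; L_B = 100.8 − 20·log₁₀(7.9) = 82.847 dB.
Combined: 10·log₁₀(10^(85.398/10)+10^(82.847/10)) = 87.32 dB SPL.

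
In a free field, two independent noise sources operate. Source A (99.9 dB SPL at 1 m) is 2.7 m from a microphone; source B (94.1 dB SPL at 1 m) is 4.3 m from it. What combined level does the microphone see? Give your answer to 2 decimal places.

At the listener: L_A = 99.9 − 20·log₁₀(2.7) = 91.273 dB; L_B = 94.1 − 20·log₁₀(4.3) = 81.431 dB.
Combined: 10·log₁₀(10^(91.273/10)+10^(81.431/10)) = 91.70 dB SPL.

91.70 dB SPL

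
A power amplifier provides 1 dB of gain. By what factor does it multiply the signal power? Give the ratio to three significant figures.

Power ratio = 10^(dB/10).
10^(1/10) = 10^(0.1000) = 1.26.

1.26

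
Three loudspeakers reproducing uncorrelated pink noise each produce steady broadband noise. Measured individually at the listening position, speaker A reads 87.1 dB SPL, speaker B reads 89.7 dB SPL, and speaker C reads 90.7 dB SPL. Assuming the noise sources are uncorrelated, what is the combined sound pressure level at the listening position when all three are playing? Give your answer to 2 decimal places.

94.18 dB SPL

Incoherent sources sum as intensities:
L_total = 10·log₁₀(10^(87.1/10) + 10^(89.7/10) + 10^(90.7/10)) = 10·log₁₀(2621000000) = 94.18 dB SPL.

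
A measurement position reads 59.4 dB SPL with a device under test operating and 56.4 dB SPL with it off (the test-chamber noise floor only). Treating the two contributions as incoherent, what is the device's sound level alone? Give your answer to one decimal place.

Subtract intensities: L_src = 10·log₁₀(10^(L_total/10) − 10^(L_bg/10)).
L_src = 10·log₁₀(10^(59.4/10) − 10^(56.4/10)) = 10·log₁₀(434400) = 56.4 dB SPL.

56.4 dB SPL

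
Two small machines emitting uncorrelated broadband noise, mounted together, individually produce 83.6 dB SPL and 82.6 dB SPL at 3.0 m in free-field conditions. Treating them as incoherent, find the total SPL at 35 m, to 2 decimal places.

Combined at 3.0 m: 10·log₁₀(10^(83.6/10)+10^(82.6/10)) = 86.139 dB SPL.
Then apply −20·log₁₀(35/3.0) = -21.339 dB → 64.80 dB SPL.

64.80 dB SPL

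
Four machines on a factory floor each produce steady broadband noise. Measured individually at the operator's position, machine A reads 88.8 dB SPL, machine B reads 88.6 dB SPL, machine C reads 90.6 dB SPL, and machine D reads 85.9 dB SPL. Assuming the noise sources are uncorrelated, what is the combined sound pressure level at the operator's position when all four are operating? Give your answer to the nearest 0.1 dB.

94.8 dB SPL

Add the sources as powers (linear), then convert back to dB:
L_total = 10·log₁₀(10^(88.8/10) + 10^(88.6/10) + 10^(90.6/10) + 10^(85.9/10)) = 10·log₁₀(3020000000) = 94.8 dB SPL.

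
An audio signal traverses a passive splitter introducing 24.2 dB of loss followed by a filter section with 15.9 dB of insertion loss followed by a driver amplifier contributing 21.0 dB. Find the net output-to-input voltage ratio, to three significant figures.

0.111

Net gain = (−24.2) + (−15.9) + 21.0 = -19.1 dB.
Voltage ratio = 10^(-19.1/20) = 0.111.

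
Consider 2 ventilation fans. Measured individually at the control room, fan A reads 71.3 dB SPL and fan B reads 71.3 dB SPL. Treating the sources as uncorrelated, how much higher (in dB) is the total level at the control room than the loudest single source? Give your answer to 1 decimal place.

3.0 dB

Uncorrelated sources add in intensity (power), not in dB.
L_total = 10·log₁₀(10^(71.3/10) + 10^(71.3/10)) = 74.31 dB SPL.
Excess over the loudest (71.3 dB): 74.31 − 71.3 = 3.0 dB.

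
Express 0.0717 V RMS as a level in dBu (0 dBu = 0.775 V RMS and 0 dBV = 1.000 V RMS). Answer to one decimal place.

dBu = 20·log₁₀(V / 0.775 V).
20·log₁₀(0.0717/0.775) = -20.7 dBu.

-20.7 dBu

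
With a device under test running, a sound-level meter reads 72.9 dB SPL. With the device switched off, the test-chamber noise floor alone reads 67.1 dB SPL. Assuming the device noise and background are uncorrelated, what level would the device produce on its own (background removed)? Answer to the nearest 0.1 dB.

71.6 dB SPL

Subtract intensities: L_src = 10·log₁₀(10^(L_total/10) − 10^(L_bg/10)).
L_src = 10·log₁₀(10^(72.9/10) − 10^(67.1/10)) = 10·log₁₀(14370000) = 71.6 dB SPL.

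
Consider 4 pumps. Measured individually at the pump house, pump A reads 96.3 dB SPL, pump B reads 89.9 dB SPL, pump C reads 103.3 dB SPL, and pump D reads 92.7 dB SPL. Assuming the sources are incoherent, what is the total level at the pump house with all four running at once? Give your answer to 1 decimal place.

Add the sources as powers (linear), then convert back to dB:
L_total = 10·log₁₀(10^(96.3/10) + 10^(89.9/10) + 10^(103.3/10) + 10^(92.7/10)) = 10·log₁₀(28485000000) = 104.5 dB SPL.

104.5 dB SPL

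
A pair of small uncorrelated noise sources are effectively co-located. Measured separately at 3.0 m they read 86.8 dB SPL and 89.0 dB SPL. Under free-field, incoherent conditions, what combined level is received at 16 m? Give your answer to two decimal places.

76.51 dB SPL

Combined at 3.0 m: 10·log₁₀(10^(86.8/10)+10^(89.0/10)) = 91.048 dB SPL.
Then apply −20·log₁₀(16/3.0) = -14.540 dB → 76.51 dB SPL.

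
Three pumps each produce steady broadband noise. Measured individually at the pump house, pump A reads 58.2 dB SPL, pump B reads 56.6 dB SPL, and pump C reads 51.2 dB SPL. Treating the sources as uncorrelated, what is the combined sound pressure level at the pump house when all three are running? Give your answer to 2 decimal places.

Uncorrelated sources add in intensity (power), not in dB.
L_total = 10·log₁₀(10^(58.2/10) + 10^(56.6/10) + 10^(51.2/10)) = 10·log₁₀(1250000) = 60.97 dB SPL.

60.97 dB SPL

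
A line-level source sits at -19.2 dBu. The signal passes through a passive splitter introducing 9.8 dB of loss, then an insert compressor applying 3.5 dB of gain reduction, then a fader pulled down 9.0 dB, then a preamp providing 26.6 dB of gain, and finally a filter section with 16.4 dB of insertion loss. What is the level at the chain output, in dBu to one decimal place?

-31.3 dBu

Gain stages sum in dB:
-19.2 − 9.8 − 3.5 − 9.0 + 26.6 − 16.4 = -31.3 dBu.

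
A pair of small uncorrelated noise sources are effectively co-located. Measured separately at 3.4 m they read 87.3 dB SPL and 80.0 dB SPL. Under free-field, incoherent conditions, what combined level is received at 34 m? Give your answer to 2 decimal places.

68.04 dB SPL

Combined at 3.4 m: 10·log₁₀(10^(87.3/10)+10^(80.0/10)) = 88.042 dB SPL.
Then apply −20·log₁₀(34/3.4) = -20.000 dB → 68.04 dB SPL.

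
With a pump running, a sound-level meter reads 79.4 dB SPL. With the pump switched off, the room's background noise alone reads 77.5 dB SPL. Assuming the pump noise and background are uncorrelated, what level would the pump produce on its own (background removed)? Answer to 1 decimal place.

Remove the background by subtracting linear intensities:
L_src = 10·log₁₀(10^(79.4/10) − 10^(77.5/10)) = 10·log₁₀(30860000) = 74.9 dB SPL.

74.9 dB SPL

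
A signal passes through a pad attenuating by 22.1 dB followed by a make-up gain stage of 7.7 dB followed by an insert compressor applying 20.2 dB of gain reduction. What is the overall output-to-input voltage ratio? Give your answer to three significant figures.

Net gain = (−22.1) + 7.7 + (−20.2) = -34.6 dB.
Voltage ratio = 10^(-34.6/20) = 0.0186.

0.0186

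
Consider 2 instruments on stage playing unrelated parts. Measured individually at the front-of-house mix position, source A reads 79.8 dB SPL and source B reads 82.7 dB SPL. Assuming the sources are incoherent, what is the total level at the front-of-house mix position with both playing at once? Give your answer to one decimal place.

84.5 dB SPL

Add the sources as powers (linear), then convert back to dB:
L_total = 10·log₁₀(10^(79.8/10) + 10^(82.7/10)) = 10·log₁₀(281700000) = 84.5 dB SPL.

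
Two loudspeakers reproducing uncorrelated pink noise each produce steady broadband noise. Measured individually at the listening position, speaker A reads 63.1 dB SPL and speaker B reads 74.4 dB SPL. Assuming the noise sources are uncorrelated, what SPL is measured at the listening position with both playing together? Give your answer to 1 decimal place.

74.7 dB SPL

Incoherent sources sum as intensities:
L_total = 10·log₁₀(10^(63.1/10) + 10^(74.4/10)) = 10·log₁₀(29580000) = 74.7 dB SPL.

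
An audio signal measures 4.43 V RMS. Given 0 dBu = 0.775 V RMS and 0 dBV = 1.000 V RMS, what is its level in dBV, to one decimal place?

dBV = 20·log₁₀(V / 1.000 V).
20·log₁₀(4.43/1.000) = +12.9 dBV.

+12.9 dBV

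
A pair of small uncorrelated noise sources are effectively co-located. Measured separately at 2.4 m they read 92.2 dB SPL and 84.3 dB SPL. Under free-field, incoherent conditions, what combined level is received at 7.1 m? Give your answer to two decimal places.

Combined at 2.4 m: 10·log₁₀(10^(92.2/10)+10^(84.3/10)) = 92.853 dB SPL.
Then apply −20·log₁₀(7.1/2.4) = -9.421 dB → 83.43 dB SPL.

83.43 dB SPL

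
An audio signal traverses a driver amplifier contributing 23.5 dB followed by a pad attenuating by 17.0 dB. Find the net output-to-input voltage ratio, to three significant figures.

2.11

Net gain = 23.5 + (−17.0) = 6.5 dB.
Voltage ratio = 10^(6.5/20) = 2.11.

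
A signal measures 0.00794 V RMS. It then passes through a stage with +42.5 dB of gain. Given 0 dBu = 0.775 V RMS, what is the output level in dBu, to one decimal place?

+2.7 dBu

Input level: 20·log₁₀(0.00794/0.775) = -39.79 dBu.
Output: -39.79 + 42.5 = +2.7 dBu.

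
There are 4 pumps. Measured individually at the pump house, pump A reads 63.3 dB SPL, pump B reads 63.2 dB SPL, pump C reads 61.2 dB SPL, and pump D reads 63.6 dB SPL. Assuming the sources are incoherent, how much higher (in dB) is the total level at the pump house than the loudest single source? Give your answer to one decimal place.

Uncorrelated sources add in intensity (power), not in dB.
L_total = 10·log₁₀(10^(63.3/10) + 10^(63.2/10) + 10^(61.2/10) + 10^(63.6/10)) = 68.94 dB SPL.
Excess over the loudest (63.6 dB): 68.94 − 63.6 = 5.3 dB.

5.3 dB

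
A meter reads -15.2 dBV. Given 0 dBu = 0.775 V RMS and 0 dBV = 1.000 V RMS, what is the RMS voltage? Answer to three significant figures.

0.174 V

V = 1.000 V × 10^(-15.2/20).
= 1.000 × 0.1738 = 0.174 V.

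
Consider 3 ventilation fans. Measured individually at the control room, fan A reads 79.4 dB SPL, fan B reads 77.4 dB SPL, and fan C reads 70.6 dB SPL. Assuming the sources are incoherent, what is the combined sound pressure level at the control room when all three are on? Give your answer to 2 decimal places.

81.86 dB SPL

Incoherent sources sum as intensities:
L_total = 10·log₁₀(10^(79.4/10) + 10^(77.4/10) + 10^(70.6/10)) = 10·log₁₀(153500000) = 81.86 dB SPL.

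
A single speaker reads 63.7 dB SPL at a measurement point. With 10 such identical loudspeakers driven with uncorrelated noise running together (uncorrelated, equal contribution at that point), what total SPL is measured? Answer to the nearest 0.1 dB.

73.7 dB SPL

10 equal incoherent sources raise the level by 10·log₁₀(10) = 10.00 dB.
L_total = 63.7 + 10.00 = 73.7 dB SPL.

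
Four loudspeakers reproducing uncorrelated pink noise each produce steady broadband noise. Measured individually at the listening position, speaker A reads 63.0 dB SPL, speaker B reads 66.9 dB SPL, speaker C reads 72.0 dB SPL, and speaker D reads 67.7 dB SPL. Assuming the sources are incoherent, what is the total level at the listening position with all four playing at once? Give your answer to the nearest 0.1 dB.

74.6 dB SPL

Add the sources as powers (linear), then convert back to dB:
L_total = 10·log₁₀(10^(63.0/10) + 10^(66.9/10) + 10^(72.0/10) + 10^(67.7/10)) = 10·log₁₀(28630000) = 74.6 dB SPL.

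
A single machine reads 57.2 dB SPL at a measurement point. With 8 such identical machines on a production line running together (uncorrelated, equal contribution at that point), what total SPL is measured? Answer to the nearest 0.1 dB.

66.2 dB SPL

8 equal incoherent sources raise the level by 10·log₁₀(8) = 9.03 dB.
L_total = 57.2 + 9.03 = 66.2 dB SPL.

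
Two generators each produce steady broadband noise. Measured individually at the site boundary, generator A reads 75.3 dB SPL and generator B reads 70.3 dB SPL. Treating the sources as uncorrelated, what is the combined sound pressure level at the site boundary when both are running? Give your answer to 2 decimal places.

Incoherent sources sum as intensities:
L_total = 10·log₁₀(10^(75.3/10) + 10^(70.3/10)) = 10·log₁₀(44600000) = 76.49 dB SPL.

76.49 dB SPL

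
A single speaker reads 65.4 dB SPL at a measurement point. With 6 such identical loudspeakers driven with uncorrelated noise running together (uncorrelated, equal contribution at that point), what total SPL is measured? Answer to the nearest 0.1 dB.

73.2 dB SPL

6 equal incoherent sources raise the level by 10·log₁₀(6) = 7.78 dB.
L_total = 65.4 + 7.78 = 73.2 dB SPL.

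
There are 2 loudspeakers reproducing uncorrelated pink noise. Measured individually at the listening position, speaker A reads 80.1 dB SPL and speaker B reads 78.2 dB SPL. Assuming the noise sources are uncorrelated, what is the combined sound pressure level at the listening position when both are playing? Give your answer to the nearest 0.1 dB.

82.3 dB SPL

Uncorrelated sources add in intensity (power), not in dB.
L_total = 10·log₁₀(10^(80.1/10) + 10^(78.2/10)) = 10·log₁₀(168400000) = 82.3 dB SPL.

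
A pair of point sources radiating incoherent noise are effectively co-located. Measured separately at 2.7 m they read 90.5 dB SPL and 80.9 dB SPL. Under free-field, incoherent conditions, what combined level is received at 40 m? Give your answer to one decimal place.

Combined at 2.7 m: 10·log₁₀(10^(90.5/10)+10^(80.9/10)) = 90.95 dB SPL.
Then apply −20·log₁₀(40/2.7) = -23.41 dB → 67.5 dB SPL.

67.5 dB SPL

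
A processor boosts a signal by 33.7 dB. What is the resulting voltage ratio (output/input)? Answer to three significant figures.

48.4

Voltage ratio = 10^(dB/20).
10^(33.7/20) = 10^(1.685) = 48.4.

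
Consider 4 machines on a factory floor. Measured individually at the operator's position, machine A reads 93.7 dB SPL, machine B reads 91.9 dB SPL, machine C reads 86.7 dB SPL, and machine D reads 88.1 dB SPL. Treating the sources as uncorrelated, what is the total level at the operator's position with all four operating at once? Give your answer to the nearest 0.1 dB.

Uncorrelated sources add in intensity (power), not in dB.
L_total = 10·log₁₀(10^(93.7/10) + 10^(91.9/10) + 10^(86.7/10) + 10^(88.1/10)) = 10·log₁₀(5006000000) = 97.0 dB SPL.

97.0 dB SPL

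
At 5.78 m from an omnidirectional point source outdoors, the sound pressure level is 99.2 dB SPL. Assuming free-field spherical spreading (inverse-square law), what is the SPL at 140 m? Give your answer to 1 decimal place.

71.5 dB SPL

For a point source in a free field, ΔL = −20·log₁₀(d₂/d₁).
ΔL = −20·log₁₀(140/5.78) = -27.68 dB, so L₂ = 99.2 + (-27.68) = 71.5 dB SPL.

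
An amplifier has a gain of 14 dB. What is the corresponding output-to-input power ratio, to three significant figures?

25.1

Power ratio = 10^(dB/10).
10^(14/10) = 10^(1.400) = 25.1.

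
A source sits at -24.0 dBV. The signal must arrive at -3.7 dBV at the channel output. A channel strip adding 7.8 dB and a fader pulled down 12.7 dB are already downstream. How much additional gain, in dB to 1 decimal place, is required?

The required make-up gain is the shortfall in the dB sum.
G = -3.7 − (-24.0) − 7.8 + 12.7 = 25.2 dB.

25.2 dB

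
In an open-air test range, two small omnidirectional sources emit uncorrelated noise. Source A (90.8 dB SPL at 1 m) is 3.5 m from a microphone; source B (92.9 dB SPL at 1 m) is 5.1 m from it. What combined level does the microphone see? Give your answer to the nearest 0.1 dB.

At the listener: L_A = 90.8 − 20·log₁₀(3.5) = 79.92 dB; L_B = 92.9 − 20·log₁₀(5.1) = 78.75 dB.
Combined: 10·log₁₀(10^(79.92/10)+10^(78.75/10)) = 82.4 dB SPL.

82.4 dB SPL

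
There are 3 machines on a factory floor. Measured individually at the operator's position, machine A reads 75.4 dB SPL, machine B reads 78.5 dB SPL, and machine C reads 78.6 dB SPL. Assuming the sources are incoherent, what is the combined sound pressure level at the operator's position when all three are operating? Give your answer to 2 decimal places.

Incoherent sources sum as intensities:
L_total = 10·log₁₀(10^(75.4/10) + 10^(78.5/10) + 10^(78.6/10)) = 10·log₁₀(177900000) = 82.50 dB SPL.

82.50 dB SPL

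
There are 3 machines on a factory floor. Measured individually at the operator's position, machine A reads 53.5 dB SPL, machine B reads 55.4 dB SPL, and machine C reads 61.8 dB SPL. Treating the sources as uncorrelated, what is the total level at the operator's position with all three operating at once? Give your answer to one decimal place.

Uncorrelated sources add in intensity (power), not in dB.
L_total = 10·log₁₀(10^(53.5/10) + 10^(55.4/10) + 10^(61.8/10)) = 10·log₁₀(2084000) = 63.2 dB SPL.

63.2 dB SPL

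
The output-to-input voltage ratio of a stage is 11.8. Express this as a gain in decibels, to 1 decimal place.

21.4 dB

Voltage ratio → dB uses the 20·log₁₀ form:
20·log₁₀(11.8) = 21.4 dB.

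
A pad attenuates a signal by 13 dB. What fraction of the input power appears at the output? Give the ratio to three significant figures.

Power ratio = 10^(dB/10).
10^(-13/10) = 10^(-1.300) = 0.0501.

0.0501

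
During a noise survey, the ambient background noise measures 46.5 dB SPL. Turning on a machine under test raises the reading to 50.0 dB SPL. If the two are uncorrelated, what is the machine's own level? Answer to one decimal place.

Remove the background by subtracting linear intensities:
L_src = 10·log₁₀(10^(50.0/10) − 10^(46.5/10)) = 10·log₁₀(55330) = 47.4 dB SPL.

47.4 dB SPL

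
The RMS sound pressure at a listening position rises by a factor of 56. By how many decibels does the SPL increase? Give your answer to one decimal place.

35.0 dB

Sound pressure is an amplitude quantity: ΔL = 20·log₁₀(p₂/p₁).
20·log₁₀(56) = 35.0 dB.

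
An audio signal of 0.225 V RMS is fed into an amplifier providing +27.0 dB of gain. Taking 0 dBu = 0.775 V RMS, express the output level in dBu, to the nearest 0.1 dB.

+16.3 dBu

Input level: 20·log₁₀(0.225/0.775) = -10.74 dBu.
Output: -10.74 + 27.0 = +16.3 dBu.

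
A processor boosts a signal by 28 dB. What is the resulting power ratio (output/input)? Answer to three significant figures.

Power ratio = 10^(dB/10).
10^(28/10) = 10^(2.800) = 631.

631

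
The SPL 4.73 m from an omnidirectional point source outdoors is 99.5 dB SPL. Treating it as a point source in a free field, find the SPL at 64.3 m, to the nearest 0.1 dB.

76.8 dB SPL

Inverse-square spreading gives ΔL = −20·log₁₀(d₂/d₁).
ΔL = −20·log₁₀(64.3/4.73) = -22.67 dB, so L₂ = 99.5 + (-22.67) = 76.8 dB SPL.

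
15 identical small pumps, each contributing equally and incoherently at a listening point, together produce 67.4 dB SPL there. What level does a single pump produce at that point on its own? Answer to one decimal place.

15 equal incoherent sources add 10·log₁₀(15) = 11.76 dB over one source.
L_one = 67.4 − 11.76 = 55.6 dB SPL.

55.6 dB SPL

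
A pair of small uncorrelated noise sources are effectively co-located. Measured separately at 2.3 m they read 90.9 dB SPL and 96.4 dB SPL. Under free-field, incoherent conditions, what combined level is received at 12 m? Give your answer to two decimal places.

83.13 dB SPL

Combined at 2.3 m: 10·log₁₀(10^(90.9/10)+10^(96.4/10)) = 97.478 dB SPL.
Then apply −20·log₁₀(12/2.3) = -14.349 dB → 83.13 dB SPL.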